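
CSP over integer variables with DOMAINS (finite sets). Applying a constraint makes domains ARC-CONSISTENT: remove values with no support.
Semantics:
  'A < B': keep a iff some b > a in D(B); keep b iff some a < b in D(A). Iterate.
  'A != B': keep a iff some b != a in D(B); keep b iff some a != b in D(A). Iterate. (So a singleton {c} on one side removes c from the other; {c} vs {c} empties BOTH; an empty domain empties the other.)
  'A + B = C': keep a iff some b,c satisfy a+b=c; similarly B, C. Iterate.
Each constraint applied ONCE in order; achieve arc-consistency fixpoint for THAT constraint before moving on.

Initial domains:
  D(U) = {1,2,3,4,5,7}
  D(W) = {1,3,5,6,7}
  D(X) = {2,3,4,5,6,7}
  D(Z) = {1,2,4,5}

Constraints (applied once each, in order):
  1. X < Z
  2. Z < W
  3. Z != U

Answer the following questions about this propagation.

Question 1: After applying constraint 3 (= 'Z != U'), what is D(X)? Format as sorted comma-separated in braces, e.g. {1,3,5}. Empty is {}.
Constraint 1 (X < Z) on D(X)={2,3,4,5,6,7} D(Z)={1,2,4,5}: X {2,3,4,5,6,7}->{2,3,4}; Z {1,2,4,5}->{4,5}
Constraint 2 (Z < W) on D(Z)={4,5} D(W)={1,3,5,6,7}: W {1,3,5,6,7}->{5,6,7}
Constraint 3 (Z != U) on D(Z)={4,5} D(U)={1,2,3,4,5,7}: no change
So after constraint 3: D(X) = {2,3,4}

Answer: {2,3,4}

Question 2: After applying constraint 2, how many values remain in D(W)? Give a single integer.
Answer: 3

Derivation:
Constraint 1 (X < Z) on D(X)={2,3,4,5,6,7} D(Z)={1,2,4,5}: X {2,3,4,5,6,7}->{2,3,4}; Z {1,2,4,5}->{4,5}
Constraint 2 (Z < W) on D(Z)={4,5} D(W)={1,3,5,6,7}: W {1,3,5,6,7}->{5,6,7}
So after constraint 2: D(W)={5,6,7}, size = 3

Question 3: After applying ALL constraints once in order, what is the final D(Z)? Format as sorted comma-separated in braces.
Answer: {4,5}

Derivation:
Constraint 1 (X < Z) on D(X)={2,3,4,5,6,7} D(Z)={1,2,4,5}: X {2,3,4,5,6,7}->{2,3,4}; Z {1,2,4,5}->{4,5}
Constraint 2 (Z < W) on D(Z)={4,5} D(W)={1,3,5,6,7}: W {1,3,5,6,7}->{5,6,7}
Constraint 3 (Z != U) on D(Z)={4,5} D(U)={1,2,3,4,5,7}: no change
So after all 3 constraints: D(Z) = {4,5}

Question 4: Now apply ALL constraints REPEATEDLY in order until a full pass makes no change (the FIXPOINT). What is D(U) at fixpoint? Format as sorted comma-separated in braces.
Answer: {1,2,3,4,5,7}

Derivation:
pass 0 (initial): D(U)={1,2,3,4,5,7}
pass 1: W {1,3,5,6,7}->{5,6,7}; X {2,3,4,5,6,7}->{2,3,4}; Z {1,2,4,5}->{4,5}
pass 2: no change
Fixpoint after 2 passes: D(U) = {1,2,3,4,5,7}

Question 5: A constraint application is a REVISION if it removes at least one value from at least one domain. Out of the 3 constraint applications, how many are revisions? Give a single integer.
Answer: 2

Derivation:
Constraint 1 (X < Z) on D(X)={2,3,4,5,6,7} D(Z)={1,2,4,5}: X {2,3,4,5,6,7}->{2,3,4}; Z {1,2,4,5}->{4,5} => REVISION
Constraint 2 (Z < W) on D(Z)={4,5} D(W)={1,3,5,6,7}: W {1,3,5,6,7}->{5,6,7} => REVISION
Constraint 3 (Z != U) on D(Z)={4,5} D(U)={1,2,3,4,5,7}: no change => not a revision
Total revisions = 2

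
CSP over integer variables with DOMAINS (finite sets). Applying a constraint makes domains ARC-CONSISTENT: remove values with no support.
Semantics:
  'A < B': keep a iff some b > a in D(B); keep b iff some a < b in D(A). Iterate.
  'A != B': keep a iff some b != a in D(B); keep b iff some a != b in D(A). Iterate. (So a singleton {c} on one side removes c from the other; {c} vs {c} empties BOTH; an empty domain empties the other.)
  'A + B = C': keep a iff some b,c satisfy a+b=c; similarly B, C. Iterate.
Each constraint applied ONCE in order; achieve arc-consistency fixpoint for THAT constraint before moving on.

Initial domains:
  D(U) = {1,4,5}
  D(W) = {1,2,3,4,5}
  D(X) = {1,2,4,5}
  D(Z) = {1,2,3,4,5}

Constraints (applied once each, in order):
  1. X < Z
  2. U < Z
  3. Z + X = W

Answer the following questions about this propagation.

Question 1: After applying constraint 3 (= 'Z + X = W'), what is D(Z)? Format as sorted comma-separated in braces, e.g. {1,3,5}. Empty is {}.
Constraint 1 (X < Z) on D(X)={1,2,4,5} D(Z)={1,2,3,4,5}: X {1,2,4,5}->{1,2,4}; Z {1,2,3,4,5}->{2,3,4,5}
Constraint 2 (U < Z) on D(U)={1,4,5} D(Z)={2,3,4,5}: U {1,4,5}->{1,4}
Constraint 3 (Z + X = W) on D(Z)={2,3,4,5} D(X)={1,2,4} D(W)={1,2,3,4,5}: Z {2,3,4,5}->{2,3,4}; X {1,2,4}->{1,2}; W {1,2,3,4,5}->{3,4,5}
So after constraint 3: D(Z) = {2,3,4}

Answer: {2,3,4}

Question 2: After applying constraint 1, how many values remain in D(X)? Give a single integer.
Answer: 3

Derivation:
Constraint 1 (X < Z) on D(X)={1,2,4,5} D(Z)={1,2,3,4,5}: X {1,2,4,5}->{1,2,4}; Z {1,2,3,4,5}->{2,3,4,5}
So after constraint 1: D(X)={1,2,4}, size = 3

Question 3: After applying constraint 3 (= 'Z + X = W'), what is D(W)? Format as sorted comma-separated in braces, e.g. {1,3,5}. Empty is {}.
Answer: {3,4,5}

Derivation:
Constraint 1 (X < Z) on D(X)={1,2,4,5} D(Z)={1,2,3,4,5}: X {1,2,4,5}->{1,2,4}; Z {1,2,3,4,5}->{2,3,4,5}
Constraint 2 (U < Z) on D(U)={1,4,5} D(Z)={2,3,4,5}: U {1,4,5}->{1,4}
Constraint 3 (Z + X = W) on D(Z)={2,3,4,5} D(X)={1,2,4} D(W)={1,2,3,4,5}: Z {2,3,4,5}->{2,3,4}; X {1,2,4}->{1,2}; W {1,2,3,4,5}->{3,4,5}
So after constraint 3: D(W) = {3,4,5}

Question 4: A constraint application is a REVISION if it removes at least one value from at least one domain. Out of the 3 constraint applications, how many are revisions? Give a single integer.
Answer: 3

Derivation:
Constraint 1 (X < Z) on D(X)={1,2,4,5} D(Z)={1,2,3,4,5}: X {1,2,4,5}->{1,2,4}; Z {1,2,3,4,5}->{2,3,4,5} => REVISION
Constraint 2 (U < Z) on D(U)={1,4,5} D(Z)={2,3,4,5}: U {1,4,5}->{1,4} => REVISION
Constraint 3 (Z + X = W) on D(Z)={2,3,4,5} D(X)={1,2,4} D(W)={1,2,3,4,5}: Z {2,3,4,5}->{2,3,4}; X {1,2,4}->{1,2}; W {1,2,3,4,5}->{3,4,5} => REVISION
Total revisions = 3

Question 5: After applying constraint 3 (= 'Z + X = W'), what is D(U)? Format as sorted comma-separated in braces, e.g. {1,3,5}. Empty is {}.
Constraint 1 (X < Z) on D(X)={1,2,4,5} D(Z)={1,2,3,4,5}: X {1,2,4,5}->{1,2,4}; Z {1,2,3,4,5}->{2,3,4,5}
Constraint 2 (U < Z) on D(U)={1,4,5} D(Z)={2,3,4,5}: U {1,4,5}->{1,4}
Constraint 3 (Z + X = W) on D(Z)={2,3,4,5} D(X)={1,2,4} D(W)={1,2,3,4,5}: Z {2,3,4,5}->{2,3,4}; X {1,2,4}->{1,2}; W {1,2,3,4,5}->{3,4,5}
So after constraint 3: D(U) = {1,4}

Answer: {1,4}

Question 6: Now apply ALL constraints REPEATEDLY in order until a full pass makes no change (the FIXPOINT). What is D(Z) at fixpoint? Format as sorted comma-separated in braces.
Answer: {2,3,4}

Derivation:
pass 0 (initial): D(Z)={1,2,3,4,5}
pass 1: U {1,4,5}->{1,4}; W {1,2,3,4,5}->{3,4,5}; X {1,2,4,5}->{1,2}; Z {1,2,3,4,5}->{2,3,4}
pass 2: U {1,4}->{1}
pass 3: no change
Fixpoint after 3 passes: D(Z) = {2,3,4}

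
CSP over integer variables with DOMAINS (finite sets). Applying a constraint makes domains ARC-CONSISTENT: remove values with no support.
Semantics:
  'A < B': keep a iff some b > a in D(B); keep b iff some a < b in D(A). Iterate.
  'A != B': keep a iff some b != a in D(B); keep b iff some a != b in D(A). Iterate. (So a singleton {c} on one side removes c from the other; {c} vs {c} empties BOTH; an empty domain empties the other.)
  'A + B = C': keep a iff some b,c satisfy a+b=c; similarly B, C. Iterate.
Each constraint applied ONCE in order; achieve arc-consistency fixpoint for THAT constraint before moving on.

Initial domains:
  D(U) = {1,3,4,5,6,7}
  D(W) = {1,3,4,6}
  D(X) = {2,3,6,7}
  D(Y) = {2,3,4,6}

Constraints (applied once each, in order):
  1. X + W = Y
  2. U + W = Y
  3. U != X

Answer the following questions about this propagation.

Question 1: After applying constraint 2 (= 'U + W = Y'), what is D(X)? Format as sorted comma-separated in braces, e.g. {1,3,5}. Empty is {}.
Answer: {2,3}

Derivation:
Constraint 1 (X + W = Y) on D(X)={2,3,6,7} D(W)={1,3,4,6} D(Y)={2,3,4,6}: X {2,3,6,7}->{2,3}; W {1,3,4,6}->{1,3,4}; Y {2,3,4,6}->{3,4,6}
Constraint 2 (U + W = Y) on D(U)={1,3,4,5,6,7} D(W)={1,3,4} D(Y)={3,4,6}: U {1,3,4,5,6,7}->{1,3,5}; W {1,3,4}->{1,3}; Y {3,4,6}->{4,6}
So after constraint 2: D(X) = {2,3}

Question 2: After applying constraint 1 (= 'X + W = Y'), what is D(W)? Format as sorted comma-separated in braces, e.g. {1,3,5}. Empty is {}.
Constraint 1 (X + W = Y) on D(X)={2,3,6,7} D(W)={1,3,4,6} D(Y)={2,3,4,6}: X {2,3,6,7}->{2,3}; W {1,3,4,6}->{1,3,4}; Y {2,3,4,6}->{3,4,6}
So after constraint 1: D(W) = {1,3,4}

Answer: {1,3,4}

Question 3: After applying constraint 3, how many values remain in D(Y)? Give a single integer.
Constraint 1 (X + W = Y) on D(X)={2,3,6,7} D(W)={1,3,4,6} D(Y)={2,3,4,6}: X {2,3,6,7}->{2,3}; W {1,3,4,6}->{1,3,4}; Y {2,3,4,6}->{3,4,6}
Constraint 2 (U + W = Y) on D(U)={1,3,4,5,6,7} D(W)={1,3,4} D(Y)={3,4,6}: U {1,3,4,5,6,7}->{1,3,5}; W {1,3,4}->{1,3}; Y {3,4,6}->{4,6}
Constraint 3 (U != X) on D(U)={1,3,5} D(X)={2,3}: no change
So after constraint 3: D(Y)={4,6}, size = 2

Answer: 2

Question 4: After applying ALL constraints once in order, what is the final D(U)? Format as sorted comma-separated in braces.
Answer: {1,3,5}

Derivation:
Constraint 1 (X + W = Y) on D(X)={2,3,6,7} D(W)={1,3,4,6} D(Y)={2,3,4,6}: X {2,3,6,7}->{2,3}; W {1,3,4,6}->{1,3,4}; Y {2,3,4,6}->{3,4,6}
Constraint 2 (U + W = Y) on D(U)={1,3,4,5,6,7} D(W)={1,3,4} D(Y)={3,4,6}: U {1,3,4,5,6,7}->{1,3,5}; W {1,3,4}->{1,3}; Y {3,4,6}->{4,6}
Constraint 3 (U != X) on D(U)={1,3,5} D(X)={2,3}: no change
So after all 3 constraints: D(U) = {1,3,5}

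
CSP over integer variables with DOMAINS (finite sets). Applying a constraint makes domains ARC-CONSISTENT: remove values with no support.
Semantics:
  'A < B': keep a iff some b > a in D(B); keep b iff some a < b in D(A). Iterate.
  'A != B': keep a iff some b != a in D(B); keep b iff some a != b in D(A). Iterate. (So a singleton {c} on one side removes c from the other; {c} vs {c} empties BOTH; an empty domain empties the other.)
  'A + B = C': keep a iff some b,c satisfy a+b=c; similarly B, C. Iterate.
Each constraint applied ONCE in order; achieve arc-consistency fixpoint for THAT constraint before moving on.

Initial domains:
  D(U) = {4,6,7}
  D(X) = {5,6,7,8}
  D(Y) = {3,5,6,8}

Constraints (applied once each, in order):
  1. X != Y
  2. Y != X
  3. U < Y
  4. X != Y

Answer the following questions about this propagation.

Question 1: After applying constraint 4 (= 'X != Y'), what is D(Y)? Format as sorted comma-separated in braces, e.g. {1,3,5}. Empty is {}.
Answer: {5,6,8}

Derivation:
Constraint 1 (X != Y) on D(X)={5,6,7,8} D(Y)={3,5,6,8}: no change
Constraint 2 (Y != X) on D(Y)={3,5,6,8} D(X)={5,6,7,8}: no change
Constraint 3 (U < Y) on D(U)={4,6,7} D(Y)={3,5,6,8}: Y {3,5,6,8}->{5,6,8}
Constraint 4 (X != Y) on D(X)={5,6,7,8} D(Y)={5,6,8}: no change
So after constraint 4: D(Y) = {5,6,8}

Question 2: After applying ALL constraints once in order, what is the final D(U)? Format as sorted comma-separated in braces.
Constraint 1 (X != Y) on D(X)={5,6,7,8} D(Y)={3,5,6,8}: no change
Constraint 2 (Y != X) on D(Y)={3,5,6,8} D(X)={5,6,7,8}: no change
Constraint 3 (U < Y) on D(U)={4,6,7} D(Y)={3,5,6,8}: Y {3,5,6,8}->{5,6,8}
Constraint 4 (X != Y) on D(X)={5,6,7,8} D(Y)={5,6,8}: no change
So after all 4 constraints: D(U) = {4,6,7}

Answer: {4,6,7}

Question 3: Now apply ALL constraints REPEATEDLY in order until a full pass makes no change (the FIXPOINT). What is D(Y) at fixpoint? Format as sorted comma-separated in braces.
Answer: {5,6,8}

Derivation:
pass 0 (initial): D(Y)={3,5,6,8}
pass 1: Y {3,5,6,8}->{5,6,8}
pass 2: no change
Fixpoint after 2 passes: D(Y) = {5,6,8}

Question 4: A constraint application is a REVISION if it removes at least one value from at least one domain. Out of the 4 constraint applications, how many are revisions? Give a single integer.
Answer: 1

Derivation:
Constraint 1 (X != Y) on D(X)={5,6,7,8} D(Y)={3,5,6,8}: no change => not a revision
Constraint 2 (Y != X) on D(Y)={3,5,6,8} D(X)={5,6,7,8}: no change => not a revision
Constraint 3 (U < Y) on D(U)={4,6,7} D(Y)={3,5,6,8}: Y {3,5,6,8}->{5,6,8} => REVISION
Constraint 4 (X != Y) on D(X)={5,6,7,8} D(Y)={5,6,8}: no change => not a revision
Total revisions = 1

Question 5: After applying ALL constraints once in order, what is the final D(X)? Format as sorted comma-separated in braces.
Constraint 1 (X != Y) on D(X)={5,6,7,8} D(Y)={3,5,6,8}: no change
Constraint 2 (Y != X) on D(Y)={3,5,6,8} D(X)={5,6,7,8}: no change
Constraint 3 (U < Y) on D(U)={4,6,7} D(Y)={3,5,6,8}: Y {3,5,6,8}->{5,6,8}
Constraint 4 (X != Y) on D(X)={5,6,7,8} D(Y)={5,6,8}: no change
So after all 4 constraints: D(X) = {5,6,7,8}

Answer: {5,6,7,8}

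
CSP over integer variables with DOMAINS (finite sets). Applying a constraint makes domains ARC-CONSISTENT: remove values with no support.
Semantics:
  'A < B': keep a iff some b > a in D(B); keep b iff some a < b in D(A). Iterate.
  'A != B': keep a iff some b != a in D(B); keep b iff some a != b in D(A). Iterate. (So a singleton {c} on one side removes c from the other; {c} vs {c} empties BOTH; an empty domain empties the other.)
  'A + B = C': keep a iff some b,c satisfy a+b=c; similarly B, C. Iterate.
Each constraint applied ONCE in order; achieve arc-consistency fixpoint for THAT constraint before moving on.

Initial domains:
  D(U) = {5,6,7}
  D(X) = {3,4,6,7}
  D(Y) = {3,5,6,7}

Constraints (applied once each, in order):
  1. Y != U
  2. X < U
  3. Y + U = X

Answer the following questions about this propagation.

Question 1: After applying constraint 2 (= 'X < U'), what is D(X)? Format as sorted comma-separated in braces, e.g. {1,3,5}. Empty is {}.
Constraint 1 (Y != U) on D(Y)={3,5,6,7} D(U)={5,6,7}: no change
Constraint 2 (X < U) on D(X)={3,4,6,7} D(U)={5,6,7}: X {3,4,6,7}->{3,4,6}
So after constraint 2: D(X) = {3,4,6}

Answer: {3,4,6}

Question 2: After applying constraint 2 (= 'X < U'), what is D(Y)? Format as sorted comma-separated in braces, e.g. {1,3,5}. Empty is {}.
Answer: {3,5,6,7}

Derivation:
Constraint 1 (Y != U) on D(Y)={3,5,6,7} D(U)={5,6,7}: no change
Constraint 2 (X < U) on D(X)={3,4,6,7} D(U)={5,6,7}: X {3,4,6,7}->{3,4,6}
So after constraint 2: D(Y) = {3,5,6,7}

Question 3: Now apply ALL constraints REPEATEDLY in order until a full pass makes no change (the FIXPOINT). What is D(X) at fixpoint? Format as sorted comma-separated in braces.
pass 0 (initial): D(X)={3,4,6,7}
pass 1: U {5,6,7}->{}; X {3,4,6,7}->{}; Y {3,5,6,7}->{}
pass 2: no change
Fixpoint after 2 passes: D(X) = {}

Answer: {}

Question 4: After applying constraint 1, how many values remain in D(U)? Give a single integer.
Answer: 3

Derivation:
Constraint 1 (Y != U) on D(Y)={3,5,6,7} D(U)={5,6,7}: no change
So after constraint 1: D(U)={5,6,7}, size = 3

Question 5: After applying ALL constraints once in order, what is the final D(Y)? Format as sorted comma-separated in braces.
Constraint 1 (Y != U) on D(Y)={3,5,6,7} D(U)={5,6,7}: no change
Constraint 2 (X < U) on D(X)={3,4,6,7} D(U)={5,6,7}: X {3,4,6,7}->{3,4,6}
Constraint 3 (Y + U = X) on D(Y)={3,5,6,7} D(U)={5,6,7} D(X)={3,4,6}: Y {3,5,6,7}->{}; U {5,6,7}->{}; X {3,4,6}->{}
So after all 3 constraints: D(Y) = {}

Answer: {}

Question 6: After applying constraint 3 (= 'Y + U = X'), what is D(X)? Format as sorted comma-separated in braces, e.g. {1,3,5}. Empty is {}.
Answer: {}

Derivation:
Constraint 1 (Y != U) on D(Y)={3,5,6,7} D(U)={5,6,7}: no change
Constraint 2 (X < U) on D(X)={3,4,6,7} D(U)={5,6,7}: X {3,4,6,7}->{3,4,6}
Constraint 3 (Y + U = X) on D(Y)={3,5,6,7} D(U)={5,6,7} D(X)={3,4,6}: Y {3,5,6,7}->{}; U {5,6,7}->{}; X {3,4,6}->{}
So after constraint 3: D(X) = {}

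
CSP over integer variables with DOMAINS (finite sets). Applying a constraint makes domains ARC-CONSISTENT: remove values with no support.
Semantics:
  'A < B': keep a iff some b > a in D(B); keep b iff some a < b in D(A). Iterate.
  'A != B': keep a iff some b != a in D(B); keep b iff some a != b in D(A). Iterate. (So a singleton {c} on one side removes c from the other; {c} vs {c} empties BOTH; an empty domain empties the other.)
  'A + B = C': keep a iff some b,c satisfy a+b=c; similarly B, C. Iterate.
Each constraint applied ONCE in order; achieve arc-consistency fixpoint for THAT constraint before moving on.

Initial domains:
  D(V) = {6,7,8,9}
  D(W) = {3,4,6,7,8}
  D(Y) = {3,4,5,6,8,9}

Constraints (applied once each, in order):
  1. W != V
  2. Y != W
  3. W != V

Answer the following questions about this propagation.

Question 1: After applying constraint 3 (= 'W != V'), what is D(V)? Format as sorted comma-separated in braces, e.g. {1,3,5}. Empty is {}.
Answer: {6,7,8,9}

Derivation:
Constraint 1 (W != V) on D(W)={3,4,6,7,8} D(V)={6,7,8,9}: no change
Constraint 2 (Y != W) on D(Y)={3,4,5,6,8,9} D(W)={3,4,6,7,8}: no change
Constraint 3 (W != V) on D(W)={3,4,6,7,8} D(V)={6,7,8,9}: no change
So after constraint 3: D(V) = {6,7,8,9}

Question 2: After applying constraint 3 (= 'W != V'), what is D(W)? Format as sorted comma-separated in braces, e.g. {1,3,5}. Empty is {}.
Answer: {3,4,6,7,8}

Derivation:
Constraint 1 (W != V) on D(W)={3,4,6,7,8} D(V)={6,7,8,9}: no change
Constraint 2 (Y != W) on D(Y)={3,4,5,6,8,9} D(W)={3,4,6,7,8}: no change
Constraint 3 (W != V) on D(W)={3,4,6,7,8} D(V)={6,7,8,9}: no change
So after constraint 3: D(W) = {3,4,6,7,8}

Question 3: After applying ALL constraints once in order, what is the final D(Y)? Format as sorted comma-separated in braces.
Constraint 1 (W != V) on D(W)={3,4,6,7,8} D(V)={6,7,8,9}: no change
Constraint 2 (Y != W) on D(Y)={3,4,5,6,8,9} D(W)={3,4,6,7,8}: no change
Constraint 3 (W != V) on D(W)={3,4,6,7,8} D(V)={6,7,8,9}: no change
So after all 3 constraints: D(Y) = {3,4,5,6,8,9}

Answer: {3,4,5,6,8,9}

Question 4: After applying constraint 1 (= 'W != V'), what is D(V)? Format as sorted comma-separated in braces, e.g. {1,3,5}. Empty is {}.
Constraint 1 (W != V) on D(W)={3,4,6,7,8} D(V)={6,7,8,9}: no change
So after constraint 1: D(V) = {6,7,8,9}

Answer: {6,7,8,9}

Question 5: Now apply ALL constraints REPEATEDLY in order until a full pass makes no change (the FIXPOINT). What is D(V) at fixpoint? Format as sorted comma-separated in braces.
Answer: {6,7,8,9}

Derivation:
pass 0 (initial): D(V)={6,7,8,9}
pass 1: no change
Fixpoint after 1 passes: D(V) = {6,7,8,9}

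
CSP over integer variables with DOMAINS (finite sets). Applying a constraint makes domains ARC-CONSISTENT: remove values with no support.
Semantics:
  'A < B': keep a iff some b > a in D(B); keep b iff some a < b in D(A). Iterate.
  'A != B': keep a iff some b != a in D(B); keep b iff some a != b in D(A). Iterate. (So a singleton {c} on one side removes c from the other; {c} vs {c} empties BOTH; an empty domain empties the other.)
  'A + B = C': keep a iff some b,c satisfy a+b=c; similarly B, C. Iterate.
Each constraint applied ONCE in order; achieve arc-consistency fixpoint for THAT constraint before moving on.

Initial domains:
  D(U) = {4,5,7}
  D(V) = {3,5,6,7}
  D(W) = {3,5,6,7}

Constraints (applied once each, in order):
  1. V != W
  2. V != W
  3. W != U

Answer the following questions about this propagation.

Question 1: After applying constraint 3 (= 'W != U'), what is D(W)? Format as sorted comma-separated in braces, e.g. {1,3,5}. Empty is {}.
Answer: {3,5,6,7}

Derivation:
Constraint 1 (V != W) on D(V)={3,5,6,7} D(W)={3,5,6,7}: no change
Constraint 2 (V != W) on D(V)={3,5,6,7} D(W)={3,5,6,7}: no change
Constraint 3 (W != U) on D(W)={3,5,6,7} D(U)={4,5,7}: no change
So after constraint 3: D(W) = {3,5,6,7}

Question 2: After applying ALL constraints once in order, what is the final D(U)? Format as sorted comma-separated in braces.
Constraint 1 (V != W) on D(V)={3,5,6,7} D(W)={3,5,6,7}: no change
Constraint 2 (V != W) on D(V)={3,5,6,7} D(W)={3,5,6,7}: no change
Constraint 3 (W != U) on D(W)={3,5,6,7} D(U)={4,5,7}: no change
So after all 3 constraints: D(U) = {4,5,7}

Answer: {4,5,7}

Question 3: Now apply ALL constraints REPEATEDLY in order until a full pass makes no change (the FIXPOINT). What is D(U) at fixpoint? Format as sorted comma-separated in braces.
pass 0 (initial): D(U)={4,5,7}
pass 1: no change
Fixpoint after 1 passes: D(U) = {4,5,7}

Answer: {4,5,7}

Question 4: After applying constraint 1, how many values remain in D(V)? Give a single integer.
Answer: 4

Derivation:
Constraint 1 (V != W) on D(V)={3,5,6,7} D(W)={3,5,6,7}: no change
So after constraint 1: D(V)={3,5,6,7}, size = 4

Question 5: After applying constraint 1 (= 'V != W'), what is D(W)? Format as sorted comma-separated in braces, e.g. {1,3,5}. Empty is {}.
Constraint 1 (V != W) on D(V)={3,5,6,7} D(W)={3,5,6,7}: no change
So after constraint 1: D(W) = {3,5,6,7}

Answer: {3,5,6,7}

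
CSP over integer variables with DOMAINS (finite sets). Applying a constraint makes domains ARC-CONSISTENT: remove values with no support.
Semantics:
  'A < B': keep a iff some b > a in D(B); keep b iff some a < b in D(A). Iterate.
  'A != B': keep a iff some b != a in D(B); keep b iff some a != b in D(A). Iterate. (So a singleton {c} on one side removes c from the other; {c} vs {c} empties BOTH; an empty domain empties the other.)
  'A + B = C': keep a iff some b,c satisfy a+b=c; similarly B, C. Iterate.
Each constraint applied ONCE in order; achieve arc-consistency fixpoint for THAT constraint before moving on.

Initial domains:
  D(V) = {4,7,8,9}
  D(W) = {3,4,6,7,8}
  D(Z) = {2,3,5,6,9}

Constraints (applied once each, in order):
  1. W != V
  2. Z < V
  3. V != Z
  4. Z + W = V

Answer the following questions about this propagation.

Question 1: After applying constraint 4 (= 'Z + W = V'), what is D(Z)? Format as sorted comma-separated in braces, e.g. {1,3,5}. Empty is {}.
Answer: {2,3,5,6}

Derivation:
Constraint 1 (W != V) on D(W)={3,4,6,7,8} D(V)={4,7,8,9}: no change
Constraint 2 (Z < V) on D(Z)={2,3,5,6,9} D(V)={4,7,8,9}: Z {2,3,5,6,9}->{2,3,5,6}
Constraint 3 (V != Z) on D(V)={4,7,8,9} D(Z)={2,3,5,6}: no change
Constraint 4 (Z + W = V) on D(Z)={2,3,5,6} D(W)={3,4,6,7,8} D(V)={4,7,8,9}: W {3,4,6,7,8}->{3,4,6,7}; V {4,7,8,9}->{7,8,9}
So after constraint 4: D(Z) = {2,3,5,6}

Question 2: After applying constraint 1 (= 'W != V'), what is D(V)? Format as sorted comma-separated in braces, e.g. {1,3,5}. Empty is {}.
Constraint 1 (W != V) on D(W)={3,4,6,7,8} D(V)={4,7,8,9}: no change
So after constraint 1: D(V) = {4,7,8,9}

Answer: {4,7,8,9}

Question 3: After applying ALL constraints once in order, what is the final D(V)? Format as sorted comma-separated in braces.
Constraint 1 (W != V) on D(W)={3,4,6,7,8} D(V)={4,7,8,9}: no change
Constraint 2 (Z < V) on D(Z)={2,3,5,6,9} D(V)={4,7,8,9}: Z {2,3,5,6,9}->{2,3,5,6}
Constraint 3 (V != Z) on D(V)={4,7,8,9} D(Z)={2,3,5,6}: no change
Constraint 4 (Z + W = V) on D(Z)={2,3,5,6} D(W)={3,4,6,7,8} D(V)={4,7,8,9}: W {3,4,6,7,8}->{3,4,6,7}; V {4,7,8,9}->{7,8,9}
So after all 4 constraints: D(V) = {7,8,9}

Answer: {7,8,9}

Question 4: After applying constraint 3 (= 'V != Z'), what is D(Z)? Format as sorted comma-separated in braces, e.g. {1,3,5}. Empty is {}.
Constraint 1 (W != V) on D(W)={3,4,6,7,8} D(V)={4,7,8,9}: no change
Constraint 2 (Z < V) on D(Z)={2,3,5,6,9} D(V)={4,7,8,9}: Z {2,3,5,6,9}->{2,3,5,6}
Constraint 3 (V != Z) on D(V)={4,7,8,9} D(Z)={2,3,5,6}: no change
So after constraint 3: D(Z) = {2,3,5,6}

Answer: {2,3,5,6}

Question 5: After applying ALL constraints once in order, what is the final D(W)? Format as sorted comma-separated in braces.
Constraint 1 (W != V) on D(W)={3,4,6,7,8} D(V)={4,7,8,9}: no change
Constraint 2 (Z < V) on D(Z)={2,3,5,6,9} D(V)={4,7,8,9}: Z {2,3,5,6,9}->{2,3,5,6}
Constraint 3 (V != Z) on D(V)={4,7,8,9} D(Z)={2,3,5,6}: no change
Constraint 4 (Z + W = V) on D(Z)={2,3,5,6} D(W)={3,4,6,7,8} D(V)={4,7,8,9}: W {3,4,6,7,8}->{3,4,6,7}; V {4,7,8,9}->{7,8,9}
So after all 4 constraints: D(W) = {3,4,6,7}

Answer: {3,4,6,7}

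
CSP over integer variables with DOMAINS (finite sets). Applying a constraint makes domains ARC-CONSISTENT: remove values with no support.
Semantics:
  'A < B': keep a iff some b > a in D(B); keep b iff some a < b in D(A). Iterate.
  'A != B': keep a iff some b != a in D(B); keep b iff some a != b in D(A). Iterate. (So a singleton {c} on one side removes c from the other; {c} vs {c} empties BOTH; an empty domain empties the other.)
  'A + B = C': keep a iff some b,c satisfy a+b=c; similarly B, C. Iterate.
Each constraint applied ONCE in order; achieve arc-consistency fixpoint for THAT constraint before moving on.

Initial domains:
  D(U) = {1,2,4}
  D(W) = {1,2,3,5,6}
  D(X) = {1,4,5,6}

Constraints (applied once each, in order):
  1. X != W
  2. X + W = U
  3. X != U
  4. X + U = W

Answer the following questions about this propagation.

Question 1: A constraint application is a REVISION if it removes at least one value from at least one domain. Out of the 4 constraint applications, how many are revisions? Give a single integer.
Answer: 2

Derivation:
Constraint 1 (X != W) on D(X)={1,4,5,6} D(W)={1,2,3,5,6}: no change => not a revision
Constraint 2 (X + W = U) on D(X)={1,4,5,6} D(W)={1,2,3,5,6} D(U)={1,2,4}: X {1,4,5,6}->{1}; W {1,2,3,5,6}->{1,3}; U {1,2,4}->{2,4} => REVISION
Constraint 3 (X != U) on D(X)={1} D(U)={2,4}: no change => not a revision
Constraint 4 (X + U = W) on D(X)={1} D(U)={2,4} D(W)={1,3}: U {2,4}->{2}; W {1,3}->{3} => REVISION
Total revisions = 2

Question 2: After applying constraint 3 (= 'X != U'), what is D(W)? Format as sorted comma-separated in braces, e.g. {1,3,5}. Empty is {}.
Answer: {1,3}

Derivation:
Constraint 1 (X != W) on D(X)={1,4,5,6} D(W)={1,2,3,5,6}: no change
Constraint 2 (X + W = U) on D(X)={1,4,5,6} D(W)={1,2,3,5,6} D(U)={1,2,4}: X {1,4,5,6}->{1}; W {1,2,3,5,6}->{1,3}; U {1,2,4}->{2,4}
Constraint 3 (X != U) on D(X)={1} D(U)={2,4}: no change
So after constraint 3: D(W) = {1,3}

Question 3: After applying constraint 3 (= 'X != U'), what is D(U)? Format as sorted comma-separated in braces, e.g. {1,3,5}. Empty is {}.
Answer: {2,4}

Derivation:
Constraint 1 (X != W) on D(X)={1,4,5,6} D(W)={1,2,3,5,6}: no change
Constraint 2 (X + W = U) on D(X)={1,4,5,6} D(W)={1,2,3,5,6} D(U)={1,2,4}: X {1,4,5,6}->{1}; W {1,2,3,5,6}->{1,3}; U {1,2,4}->{2,4}
Constraint 3 (X != U) on D(X)={1} D(U)={2,4}: no change
So after constraint 3: D(U) = {2,4}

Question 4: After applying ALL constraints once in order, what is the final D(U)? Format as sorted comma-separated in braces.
Answer: {2}

Derivation:
Constraint 1 (X != W) on D(X)={1,4,5,6} D(W)={1,2,3,5,6}: no change
Constraint 2 (X + W = U) on D(X)={1,4,5,6} D(W)={1,2,3,5,6} D(U)={1,2,4}: X {1,4,5,6}->{1}; W {1,2,3,5,6}->{1,3}; U {1,2,4}->{2,4}
Constraint 3 (X != U) on D(X)={1} D(U)={2,4}: no change
Constraint 4 (X + U = W) on D(X)={1} D(U)={2,4} D(W)={1,3}: U {2,4}->{2}; W {1,3}->{3}
So after all 4 constraints: D(U) = {2}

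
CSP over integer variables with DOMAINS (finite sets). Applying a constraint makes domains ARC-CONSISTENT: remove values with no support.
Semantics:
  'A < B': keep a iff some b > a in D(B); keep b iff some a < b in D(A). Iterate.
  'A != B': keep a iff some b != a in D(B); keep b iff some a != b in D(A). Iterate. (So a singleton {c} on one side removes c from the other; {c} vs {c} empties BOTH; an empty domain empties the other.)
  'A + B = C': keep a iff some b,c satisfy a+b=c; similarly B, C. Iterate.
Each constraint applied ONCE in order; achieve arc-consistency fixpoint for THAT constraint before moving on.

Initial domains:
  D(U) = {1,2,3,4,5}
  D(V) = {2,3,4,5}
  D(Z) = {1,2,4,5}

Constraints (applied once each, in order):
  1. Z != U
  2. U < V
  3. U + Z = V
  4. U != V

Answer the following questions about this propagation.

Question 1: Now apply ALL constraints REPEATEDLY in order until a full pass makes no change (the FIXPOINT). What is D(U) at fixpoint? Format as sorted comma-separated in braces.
pass 0 (initial): D(U)={1,2,3,4,5}
pass 1: U {1,2,3,4,5}->{1,2,3,4}; Z {1,2,4,5}->{1,2,4}
pass 2: no change
Fixpoint after 2 passes: D(U) = {1,2,3,4}

Answer: {1,2,3,4}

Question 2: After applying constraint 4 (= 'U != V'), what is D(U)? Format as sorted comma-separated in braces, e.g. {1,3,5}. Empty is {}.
Answer: {1,2,3,4}

Derivation:
Constraint 1 (Z != U) on D(Z)={1,2,4,5} D(U)={1,2,3,4,5}: no change
Constraint 2 (U < V) on D(U)={1,2,3,4,5} D(V)={2,3,4,5}: U {1,2,3,4,5}->{1,2,3,4}
Constraint 3 (U + Z = V) on D(U)={1,2,3,4} D(Z)={1,2,4,5} D(V)={2,3,4,5}: Z {1,2,4,5}->{1,2,4}
Constraint 4 (U != V) on D(U)={1,2,3,4} D(V)={2,3,4,5}: no change
So after constraint 4: D(U) = {1,2,3,4}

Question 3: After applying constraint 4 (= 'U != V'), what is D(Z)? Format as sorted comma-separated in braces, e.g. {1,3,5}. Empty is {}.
Answer: {1,2,4}

Derivation:
Constraint 1 (Z != U) on D(Z)={1,2,4,5} D(U)={1,2,3,4,5}: no change
Constraint 2 (U < V) on D(U)={1,2,3,4,5} D(V)={2,3,4,5}: U {1,2,3,4,5}->{1,2,3,4}
Constraint 3 (U + Z = V) on D(U)={1,2,3,4} D(Z)={1,2,4,5} D(V)={2,3,4,5}: Z {1,2,4,5}->{1,2,4}
Constraint 4 (U != V) on D(U)={1,2,3,4} D(V)={2,3,4,5}: no change
So after constraint 4: D(Z) = {1,2,4}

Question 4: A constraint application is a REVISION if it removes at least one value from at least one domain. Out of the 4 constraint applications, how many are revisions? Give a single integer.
Constraint 1 (Z != U) on D(Z)={1,2,4,5} D(U)={1,2,3,4,5}: no change => not a revision
Constraint 2 (U < V) on D(U)={1,2,3,4,5} D(V)={2,3,4,5}: U {1,2,3,4,5}->{1,2,3,4} => REVISION
Constraint 3 (U + Z = V) on D(U)={1,2,3,4} D(Z)={1,2,4,5} D(V)={2,3,4,5}: Z {1,2,4,5}->{1,2,4} => REVISION
Constraint 4 (U != V) on D(U)={1,2,3,4} D(V)={2,3,4,5}: no change => not a revision
Total revisions = 2

Answer: 2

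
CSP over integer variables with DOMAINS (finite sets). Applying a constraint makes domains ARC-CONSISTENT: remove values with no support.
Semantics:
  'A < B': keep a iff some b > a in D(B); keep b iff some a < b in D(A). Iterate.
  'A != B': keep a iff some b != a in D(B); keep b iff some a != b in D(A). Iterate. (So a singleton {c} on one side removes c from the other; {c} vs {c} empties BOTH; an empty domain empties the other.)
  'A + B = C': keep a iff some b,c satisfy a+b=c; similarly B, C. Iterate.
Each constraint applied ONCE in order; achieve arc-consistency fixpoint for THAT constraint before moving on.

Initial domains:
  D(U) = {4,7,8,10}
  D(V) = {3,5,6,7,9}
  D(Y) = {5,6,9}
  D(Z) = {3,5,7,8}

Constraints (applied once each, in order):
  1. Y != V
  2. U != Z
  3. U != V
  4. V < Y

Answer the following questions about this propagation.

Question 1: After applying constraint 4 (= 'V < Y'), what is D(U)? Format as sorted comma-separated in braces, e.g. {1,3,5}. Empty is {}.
Answer: {4,7,8,10}

Derivation:
Constraint 1 (Y != V) on D(Y)={5,6,9} D(V)={3,5,6,7,9}: no change
Constraint 2 (U != Z) on D(U)={4,7,8,10} D(Z)={3,5,7,8}: no change
Constraint 3 (U != V) on D(U)={4,7,8,10} D(V)={3,5,6,7,9}: no change
Constraint 4 (V < Y) on D(V)={3,5,6,7,9} D(Y)={5,6,9}: V {3,5,6,7,9}->{3,5,6,7}
So after constraint 4: D(U) = {4,7,8,10}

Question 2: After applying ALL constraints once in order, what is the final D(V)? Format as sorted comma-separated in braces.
Answer: {3,5,6,7}

Derivation:
Constraint 1 (Y != V) on D(Y)={5,6,9} D(V)={3,5,6,7,9}: no change
Constraint 2 (U != Z) on D(U)={4,7,8,10} D(Z)={3,5,7,8}: no change
Constraint 3 (U != V) on D(U)={4,7,8,10} D(V)={3,5,6,7,9}: no change
Constraint 4 (V < Y) on D(V)={3,5,6,7,9} D(Y)={5,6,9}: V {3,5,6,7,9}->{3,5,6,7}
So after all 4 constraints: D(V) = {3,5,6,7}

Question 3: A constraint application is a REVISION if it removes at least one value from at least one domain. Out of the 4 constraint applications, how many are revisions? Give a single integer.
Answer: 1

Derivation:
Constraint 1 (Y != V) on D(Y)={5,6,9} D(V)={3,5,6,7,9}: no change => not a revision
Constraint 2 (U != Z) on D(U)={4,7,8,10} D(Z)={3,5,7,8}: no change => not a revision
Constraint 3 (U != V) on D(U)={4,7,8,10} D(V)={3,5,6,7,9}: no change => not a revision
Constraint 4 (V < Y) on D(V)={3,5,6,7,9} D(Y)={5,6,9}: V {3,5,6,7,9}->{3,5,6,7} => REVISION
Total revisions = 1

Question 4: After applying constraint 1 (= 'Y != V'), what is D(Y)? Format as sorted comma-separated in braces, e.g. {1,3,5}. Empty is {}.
Answer: {5,6,9}

Derivation:
Constraint 1 (Y != V) on D(Y)={5,6,9} D(V)={3,5,6,7,9}: no change
So after constraint 1: D(Y) = {5,6,9}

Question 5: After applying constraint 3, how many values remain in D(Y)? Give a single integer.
Answer: 3

Derivation:
Constraint 1 (Y != V) on D(Y)={5,6,9} D(V)={3,5,6,7,9}: no change
Constraint 2 (U != Z) on D(U)={4,7,8,10} D(Z)={3,5,7,8}: no change
Constraint 3 (U != V) on D(U)={4,7,8,10} D(V)={3,5,6,7,9}: no change
So after constraint 3: D(Y)={5,6,9}, size = 3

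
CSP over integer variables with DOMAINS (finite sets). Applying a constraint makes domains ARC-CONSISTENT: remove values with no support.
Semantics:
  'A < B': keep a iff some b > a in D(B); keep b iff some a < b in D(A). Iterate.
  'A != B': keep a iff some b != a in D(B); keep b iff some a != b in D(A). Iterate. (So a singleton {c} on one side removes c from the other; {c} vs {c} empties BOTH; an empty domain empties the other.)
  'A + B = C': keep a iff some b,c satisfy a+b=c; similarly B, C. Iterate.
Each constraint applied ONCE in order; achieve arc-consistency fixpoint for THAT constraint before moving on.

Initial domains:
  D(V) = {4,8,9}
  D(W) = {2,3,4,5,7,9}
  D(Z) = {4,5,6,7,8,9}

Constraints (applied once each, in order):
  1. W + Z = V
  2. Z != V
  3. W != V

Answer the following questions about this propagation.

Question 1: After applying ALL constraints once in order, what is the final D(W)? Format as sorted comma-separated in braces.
Constraint 1 (W + Z = V) on D(W)={2,3,4,5,7,9} D(Z)={4,5,6,7,8,9} D(V)={4,8,9}: W {2,3,4,5,7,9}->{2,3,4,5}; Z {4,5,6,7,8,9}->{4,5,6,7}; V {4,8,9}->{8,9}
Constraint 2 (Z != V) on D(Z)={4,5,6,7} D(V)={8,9}: no change
Constraint 3 (W != V) on D(W)={2,3,4,5} D(V)={8,9}: no change
So after all 3 constraints: D(W) = {2,3,4,5}

Answer: {2,3,4,5}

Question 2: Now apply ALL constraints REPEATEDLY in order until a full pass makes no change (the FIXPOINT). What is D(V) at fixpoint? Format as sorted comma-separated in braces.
Answer: {8,9}

Derivation:
pass 0 (initial): D(V)={4,8,9}
pass 1: V {4,8,9}->{8,9}; W {2,3,4,5,7,9}->{2,3,4,5}; Z {4,5,6,7,8,9}->{4,5,6,7}
pass 2: no change
Fixpoint after 2 passes: D(V) = {8,9}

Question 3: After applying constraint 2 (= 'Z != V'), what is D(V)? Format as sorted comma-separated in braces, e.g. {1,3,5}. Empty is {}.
Constraint 1 (W + Z = V) on D(W)={2,3,4,5,7,9} D(Z)={4,5,6,7,8,9} D(V)={4,8,9}: W {2,3,4,5,7,9}->{2,3,4,5}; Z {4,5,6,7,8,9}->{4,5,6,7}; V {4,8,9}->{8,9}
Constraint 2 (Z != V) on D(Z)={4,5,6,7} D(V)={8,9}: no change
So after constraint 2: D(V) = {8,9}

Answer: {8,9}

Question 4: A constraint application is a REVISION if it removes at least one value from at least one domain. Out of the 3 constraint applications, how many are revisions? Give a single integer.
Answer: 1

Derivation:
Constraint 1 (W + Z = V) on D(W)={2,3,4,5,7,9} D(Z)={4,5,6,7,8,9} D(V)={4,8,9}: W {2,3,4,5,7,9}->{2,3,4,5}; Z {4,5,6,7,8,9}->{4,5,6,7}; V {4,8,9}->{8,9} => REVISION
Constraint 2 (Z != V) on D(Z)={4,5,6,7} D(V)={8,9}: no change => not a revision
Constraint 3 (W != V) on D(W)={2,3,4,5} D(V)={8,9}: no change => not a revision
Total revisions = 1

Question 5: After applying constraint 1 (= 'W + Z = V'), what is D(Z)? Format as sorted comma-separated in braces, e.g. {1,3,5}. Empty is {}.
Constraint 1 (W + Z = V) on D(W)={2,3,4,5,7,9} D(Z)={4,5,6,7,8,9} D(V)={4,8,9}: W {2,3,4,5,7,9}->{2,3,4,5}; Z {4,5,6,7,8,9}->{4,5,6,7}; V {4,8,9}->{8,9}
So after constraint 1: D(Z) = {4,5,6,7}

Answer: {4,5,6,7}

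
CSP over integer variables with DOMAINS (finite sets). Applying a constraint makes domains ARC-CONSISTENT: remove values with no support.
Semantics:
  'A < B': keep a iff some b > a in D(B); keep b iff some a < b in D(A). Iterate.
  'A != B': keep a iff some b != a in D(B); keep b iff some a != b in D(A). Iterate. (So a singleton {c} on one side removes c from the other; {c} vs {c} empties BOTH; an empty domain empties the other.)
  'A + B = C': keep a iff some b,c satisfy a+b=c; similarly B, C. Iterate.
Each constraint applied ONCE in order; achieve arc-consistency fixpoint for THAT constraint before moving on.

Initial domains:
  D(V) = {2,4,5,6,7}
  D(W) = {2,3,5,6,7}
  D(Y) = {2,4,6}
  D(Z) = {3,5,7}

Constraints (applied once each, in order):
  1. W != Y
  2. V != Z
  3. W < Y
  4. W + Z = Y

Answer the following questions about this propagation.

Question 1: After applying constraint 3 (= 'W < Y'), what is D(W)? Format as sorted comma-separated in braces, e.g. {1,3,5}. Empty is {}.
Constraint 1 (W != Y) on D(W)={2,3,5,6,7} D(Y)={2,4,6}: no change
Constraint 2 (V != Z) on D(V)={2,4,5,6,7} D(Z)={3,5,7}: no change
Constraint 3 (W < Y) on D(W)={2,3,5,6,7} D(Y)={2,4,6}: W {2,3,5,6,7}->{2,3,5}; Y {2,4,6}->{4,6}
So after constraint 3: D(W) = {2,3,5}

Answer: {2,3,5}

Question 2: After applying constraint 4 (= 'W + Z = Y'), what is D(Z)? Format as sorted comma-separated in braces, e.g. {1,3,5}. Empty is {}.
Constraint 1 (W != Y) on D(W)={2,3,5,6,7} D(Y)={2,4,6}: no change
Constraint 2 (V != Z) on D(V)={2,4,5,6,7} D(Z)={3,5,7}: no change
Constraint 3 (W < Y) on D(W)={2,3,5,6,7} D(Y)={2,4,6}: W {2,3,5,6,7}->{2,3,5}; Y {2,4,6}->{4,6}
Constraint 4 (W + Z = Y) on D(W)={2,3,5} D(Z)={3,5,7} D(Y)={4,6}: W {2,3,5}->{3}; Z {3,5,7}->{3}; Y {4,6}->{6}
So after constraint 4: D(Z) = {3}

Answer: {3}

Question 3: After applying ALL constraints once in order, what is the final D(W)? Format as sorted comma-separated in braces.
Constraint 1 (W != Y) on D(W)={2,3,5,6,7} D(Y)={2,4,6}: no change
Constraint 2 (V != Z) on D(V)={2,4,5,6,7} D(Z)={3,5,7}: no change
Constraint 3 (W < Y) on D(W)={2,3,5,6,7} D(Y)={2,4,6}: W {2,3,5,6,7}->{2,3,5}; Y {2,4,6}->{4,6}
Constraint 4 (W + Z = Y) on D(W)={2,3,5} D(Z)={3,5,7} D(Y)={4,6}: W {2,3,5}->{3}; Z {3,5,7}->{3}; Y {4,6}->{6}
So after all 4 constraints: D(W) = {3}

Answer: {3}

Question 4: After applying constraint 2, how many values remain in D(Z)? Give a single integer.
Answer: 3

Derivation:
Constraint 1 (W != Y) on D(W)={2,3,5,6,7} D(Y)={2,4,6}: no change
Constraint 2 (V != Z) on D(V)={2,4,5,6,7} D(Z)={3,5,7}: no change
So after constraint 2: D(Z)={3,5,7}, size = 3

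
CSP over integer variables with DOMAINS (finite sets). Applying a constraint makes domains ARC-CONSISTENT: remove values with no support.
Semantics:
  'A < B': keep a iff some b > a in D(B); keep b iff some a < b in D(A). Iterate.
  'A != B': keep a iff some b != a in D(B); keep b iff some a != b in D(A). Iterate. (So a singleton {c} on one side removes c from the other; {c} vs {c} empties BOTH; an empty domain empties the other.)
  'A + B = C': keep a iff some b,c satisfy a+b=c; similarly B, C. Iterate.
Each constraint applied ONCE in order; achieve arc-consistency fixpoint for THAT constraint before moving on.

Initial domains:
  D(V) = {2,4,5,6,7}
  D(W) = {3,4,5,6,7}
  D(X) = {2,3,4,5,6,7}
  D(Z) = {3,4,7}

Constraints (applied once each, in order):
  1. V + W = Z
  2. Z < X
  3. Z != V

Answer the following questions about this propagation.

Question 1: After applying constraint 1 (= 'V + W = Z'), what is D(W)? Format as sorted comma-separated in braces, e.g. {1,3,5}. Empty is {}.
Answer: {3,5}

Derivation:
Constraint 1 (V + W = Z) on D(V)={2,4,5,6,7} D(W)={3,4,5,6,7} D(Z)={3,4,7}: V {2,4,5,6,7}->{2,4}; W {3,4,5,6,7}->{3,5}; Z {3,4,7}->{7}
So after constraint 1: D(W) = {3,5}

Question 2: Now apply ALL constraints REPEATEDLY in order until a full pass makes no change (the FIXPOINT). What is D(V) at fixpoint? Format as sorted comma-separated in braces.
pass 0 (initial): D(V)={2,4,5,6,7}
pass 1: V {2,4,5,6,7}->{}; W {3,4,5,6,7}->{3,5}; X {2,3,4,5,6,7}->{}; Z {3,4,7}->{}
pass 2: W {3,5}->{}
pass 3: no change
Fixpoint after 3 passes: D(V) = {}

Answer: {}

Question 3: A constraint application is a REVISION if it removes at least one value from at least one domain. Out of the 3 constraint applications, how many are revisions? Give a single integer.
Constraint 1 (V + W = Z) on D(V)={2,4,5,6,7} D(W)={3,4,5,6,7} D(Z)={3,4,7}: V {2,4,5,6,7}->{2,4}; W {3,4,5,6,7}->{3,5}; Z {3,4,7}->{7} => REVISION
Constraint 2 (Z < X) on D(Z)={7} D(X)={2,3,4,5,6,7}: Z {7}->{}; X {2,3,4,5,6,7}->{} => REVISION
Constraint 3 (Z != V) on D(Z)={} D(V)={2,4}: V {2,4}->{} => REVISION
Total revisions = 3

Answer: 3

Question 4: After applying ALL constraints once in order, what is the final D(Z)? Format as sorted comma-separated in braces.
Answer: {}

Derivation:
Constraint 1 (V + W = Z) on D(V)={2,4,5,6,7} D(W)={3,4,5,6,7} D(Z)={3,4,7}: V {2,4,5,6,7}->{2,4}; W {3,4,5,6,7}->{3,5}; Z {3,4,7}->{7}
Constraint 2 (Z < X) on D(Z)={7} D(X)={2,3,4,5,6,7}: Z {7}->{}; X {2,3,4,5,6,7}->{}
Constraint 3 (Z != V) on D(Z)={} D(V)={2,4}: V {2,4}->{}
So after all 3 constraints: D(Z) = {}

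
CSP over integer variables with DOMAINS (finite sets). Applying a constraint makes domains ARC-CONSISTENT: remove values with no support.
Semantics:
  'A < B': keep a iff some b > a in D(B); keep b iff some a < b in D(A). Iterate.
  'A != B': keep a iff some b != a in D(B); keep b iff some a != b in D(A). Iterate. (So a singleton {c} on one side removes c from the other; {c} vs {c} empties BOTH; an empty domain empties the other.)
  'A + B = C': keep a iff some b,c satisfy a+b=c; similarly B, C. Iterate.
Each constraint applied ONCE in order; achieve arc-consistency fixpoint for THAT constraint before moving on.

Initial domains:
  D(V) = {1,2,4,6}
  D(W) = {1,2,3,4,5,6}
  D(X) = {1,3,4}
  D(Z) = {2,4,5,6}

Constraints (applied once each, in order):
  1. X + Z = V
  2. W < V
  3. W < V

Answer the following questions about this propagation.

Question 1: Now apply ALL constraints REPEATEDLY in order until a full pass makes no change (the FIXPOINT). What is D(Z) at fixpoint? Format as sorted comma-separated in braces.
pass 0 (initial): D(Z)={2,4,5,6}
pass 1: V {1,2,4,6}->{6}; W {1,2,3,4,5,6}->{1,2,3,4,5}; X {1,3,4}->{1,4}; Z {2,4,5,6}->{2,5}
pass 2: no change
Fixpoint after 2 passes: D(Z) = {2,5}

Answer: {2,5}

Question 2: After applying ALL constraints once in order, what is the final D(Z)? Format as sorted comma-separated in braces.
Answer: {2,5}

Derivation:
Constraint 1 (X + Z = V) on D(X)={1,3,4} D(Z)={2,4,5,6} D(V)={1,2,4,6}: X {1,3,4}->{1,4}; Z {2,4,5,6}->{2,5}; V {1,2,4,6}->{6}
Constraint 2 (W < V) on D(W)={1,2,3,4,5,6} D(V)={6}: W {1,2,3,4,5,6}->{1,2,3,4,5}
Constraint 3 (W < V) on D(W)={1,2,3,4,5} D(V)={6}: no change
So after all 3 constraints: D(Z) = {2,5}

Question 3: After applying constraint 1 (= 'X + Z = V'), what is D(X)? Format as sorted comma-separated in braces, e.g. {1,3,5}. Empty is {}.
Constraint 1 (X + Z = V) on D(X)={1,3,4} D(Z)={2,4,5,6} D(V)={1,2,4,6}: X {1,3,4}->{1,4}; Z {2,4,5,6}->{2,5}; V {1,2,4,6}->{6}
So after constraint 1: D(X) = {1,4}

Answer: {1,4}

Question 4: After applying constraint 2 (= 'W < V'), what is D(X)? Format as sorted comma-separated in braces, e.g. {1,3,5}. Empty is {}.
Constraint 1 (X + Z = V) on D(X)={1,3,4} D(Z)={2,4,5,6} D(V)={1,2,4,6}: X {1,3,4}->{1,4}; Z {2,4,5,6}->{2,5}; V {1,2,4,6}->{6}
Constraint 2 (W < V) on D(W)={1,2,3,4,5,6} D(V)={6}: W {1,2,3,4,5,6}->{1,2,3,4,5}
So after constraint 2: D(X) = {1,4}

Answer: {1,4}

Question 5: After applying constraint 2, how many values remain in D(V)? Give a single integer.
Answer: 1

Derivation:
Constraint 1 (X + Z = V) on D(X)={1,3,4} D(Z)={2,4,5,6} D(V)={1,2,4,6}: X {1,3,4}->{1,4}; Z {2,4,5,6}->{2,5}; V {1,2,4,6}->{6}
Constraint 2 (W < V) on D(W)={1,2,3,4,5,6} D(V)={6}: W {1,2,3,4,5,6}->{1,2,3,4,5}
So after constraint 2: D(V)={6}, size = 1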